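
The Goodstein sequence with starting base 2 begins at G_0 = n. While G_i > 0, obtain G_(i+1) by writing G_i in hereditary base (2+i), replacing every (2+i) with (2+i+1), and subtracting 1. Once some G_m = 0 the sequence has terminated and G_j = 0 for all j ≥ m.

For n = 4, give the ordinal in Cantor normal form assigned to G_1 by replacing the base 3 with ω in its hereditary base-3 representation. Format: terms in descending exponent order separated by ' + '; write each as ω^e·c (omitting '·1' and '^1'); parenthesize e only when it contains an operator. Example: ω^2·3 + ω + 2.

base 2: 4 = 2^2; at 3: 3^3 = 27; next = 26
base 3: 26 = 2·3^2 + 2·3 + 2; at 4: 2·4^2 + 2·4 + 2 = 42; next = 41

ω^2·2 + ω·2 + 2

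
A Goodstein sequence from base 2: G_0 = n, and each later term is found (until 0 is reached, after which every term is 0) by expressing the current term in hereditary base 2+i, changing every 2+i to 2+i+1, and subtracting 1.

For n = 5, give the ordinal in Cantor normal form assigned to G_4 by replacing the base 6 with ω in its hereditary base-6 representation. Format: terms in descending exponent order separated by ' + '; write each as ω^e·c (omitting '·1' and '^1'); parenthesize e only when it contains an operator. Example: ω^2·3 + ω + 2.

base 2: 5 = 2^2 + 1; at 3: 3^3 + 1 = 28; next = 27
base 3: 27 = 3^3; at 4: 4^4 = 256; next = 255
base 4: 255 = 3·4^3 + 3·4^2 + 3·4 + 3; at 5: 3·5^3 + 3·5^2 + 3·5 + 3 = 468; next = 467
base 5: 467 = 3·5^3 + 3·5^2 + 3·5 + 2; at 6: 3·6^3 + 3·6^2 + 3·6 + 2 = 776; next = 775
base 6: 775 = 3·6^3 + 3·6^2 + 3·6 + 1; at 7: 3·7^3 + 3·7^2 + 3·7 + 1 = 1198; next = 1197

ω^3·3 + ω^2·3 + ω·3 + 1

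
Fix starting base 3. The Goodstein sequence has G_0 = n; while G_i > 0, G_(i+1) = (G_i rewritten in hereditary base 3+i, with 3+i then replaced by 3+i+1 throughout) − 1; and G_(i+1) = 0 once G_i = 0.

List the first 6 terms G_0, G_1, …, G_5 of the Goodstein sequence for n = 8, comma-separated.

G_0=8  [base 3] 2·3 + 2  →[3↦4]→  2·4 + 2 = 10  −1 ⇒ G_1=9
G_1=9  [base 4] 2·4 + 1  →[4↦5]→  2·5 + 1 = 11  −1 ⇒ G_2=10
G_2=10  [base 5] 2·5  →[5↦6]→  2·6 = 12  −1 ⇒ G_3=11
G_3=11  [base 6] 6 + 5  →[6↦7]→  7 + 5 = 12  −1 ⇒ G_4=11
G_4=11  [base 7] 7 + 4  →[7↦8]→  8 + 4 = 12  −1 ⇒ G_5=11

8, 9, 10, 11, 11, 11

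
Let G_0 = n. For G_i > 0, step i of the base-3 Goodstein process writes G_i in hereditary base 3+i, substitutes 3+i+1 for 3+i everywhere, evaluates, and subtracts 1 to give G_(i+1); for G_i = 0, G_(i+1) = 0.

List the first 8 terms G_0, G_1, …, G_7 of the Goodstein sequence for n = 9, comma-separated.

9, 15, 17, 19, 21, 23, 24, 25

i=0: 9 = 3^2 (b=3); 3→4: 4^2 = 16; 16−1 = 15
i=1: 15 = 3·4 + 3 (b=4); 4→5: 3·5 + 3 = 18; 18−1 = 17
i=2: 17 = 3·5 + 2 (b=5); 5→6: 3·6 + 2 = 20; 20−1 = 19
i=3: 19 = 3·6 + 1 (b=6); 6→7: 3·7 + 1 = 22; 22−1 = 21
i=4: 21 = 3·7 (b=7); 7→8: 3·8 = 24; 24−1 = 23
i=5: 23 = 2·8 + 7 (b=8); 8→9: 2·9 + 7 = 25; 25−1 = 24
i=6: 24 = 2·9 + 6 (b=9); 9→10: 2·10 + 6 = 26; 26−1 = 25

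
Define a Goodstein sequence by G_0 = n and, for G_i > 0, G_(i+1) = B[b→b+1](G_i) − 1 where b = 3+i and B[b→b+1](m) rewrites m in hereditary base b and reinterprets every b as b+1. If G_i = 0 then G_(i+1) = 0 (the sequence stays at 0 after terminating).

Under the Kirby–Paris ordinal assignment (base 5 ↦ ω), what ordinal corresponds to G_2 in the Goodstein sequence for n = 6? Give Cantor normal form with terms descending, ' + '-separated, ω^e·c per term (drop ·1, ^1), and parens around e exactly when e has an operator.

ω + 2

(0) 6|_3 = 2·3 ↦ 2·4|_4 = 8 ⇒ 7
(1) 7|_4 = 4 + 3 ↦ 5 + 3|_5 = 8 ⇒ 7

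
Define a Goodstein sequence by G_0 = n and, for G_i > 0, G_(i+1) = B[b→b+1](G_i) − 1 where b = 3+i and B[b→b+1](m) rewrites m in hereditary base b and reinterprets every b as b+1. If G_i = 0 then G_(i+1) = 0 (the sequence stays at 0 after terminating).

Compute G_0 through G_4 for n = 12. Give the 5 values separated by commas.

12, 19, 27, 37, 49

G_0 = 12. HB_3(12) = 3^2 + 3. Bump = 20. G_1 = 19.
G_1 = 19. HB_4(19) = 4^2 + 3. Bump = 28. G_2 = 27.
G_2 = 27. HB_5(27) = 5^2 + 2. Bump = 38. G_3 = 37.
G_3 = 37. HB_6(37) = 6^2 + 1. Bump = 50. G_4 = 49.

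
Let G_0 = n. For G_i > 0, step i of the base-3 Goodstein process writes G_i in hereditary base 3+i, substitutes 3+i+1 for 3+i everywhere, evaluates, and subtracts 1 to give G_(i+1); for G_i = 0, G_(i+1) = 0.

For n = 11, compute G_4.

39

11 —HB3→ 3^2 + 2 —bump→ 4^2 + 2 = 18 —(−1)→ 17
17 —HB4→ 4^2 + 1 —bump→ 5^2 + 1 = 26 —(−1)→ 25
25 —HB5→ 5^2 —bump→ 6^2 = 36 —(−1)→ 35
35 —HB6→ 5·6 + 5 —bump→ 5·7 + 5 = 40 —(−1)→ 39
39 —HB7→ 5·7 + 4 —bump→ 5·8 + 4 = 44 —(−1)→ 43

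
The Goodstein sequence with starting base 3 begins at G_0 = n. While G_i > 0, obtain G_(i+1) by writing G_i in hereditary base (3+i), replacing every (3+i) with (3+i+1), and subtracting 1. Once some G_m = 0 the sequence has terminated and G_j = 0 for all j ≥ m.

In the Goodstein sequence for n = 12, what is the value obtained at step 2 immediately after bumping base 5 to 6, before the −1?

[0] 12 ≡ 3^2 + 3 (base 3). Lift 4: 20. −1: 19.
[1] 19 ≡ 4^2 + 3 (base 4). Lift 5: 28. −1: 27.
[2] 27 ≡ 5^2 + 2 (base 5). Lift 6: 38. −1: 37.

38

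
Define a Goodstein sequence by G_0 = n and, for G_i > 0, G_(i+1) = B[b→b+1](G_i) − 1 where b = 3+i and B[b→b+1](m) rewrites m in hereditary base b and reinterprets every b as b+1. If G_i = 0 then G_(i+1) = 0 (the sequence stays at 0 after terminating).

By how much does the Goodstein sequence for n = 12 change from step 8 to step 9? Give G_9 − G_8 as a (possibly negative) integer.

6

base 3: 12 = 3^2 + 3; at 4: 4^2 + 4 = 20; next = 19
base 4: 19 = 4^2 + 3; at 5: 5^2 + 3 = 28; next = 27
base 5: 27 = 5^2 + 2; at 6: 6^2 + 2 = 38; next = 37
base 6: 37 = 6^2 + 1; at 7: 7^2 + 1 = 50; next = 49
base 7: 49 = 7^2; at 8: 8^2 = 64; next = 63
base 8: 63 = 7·8 + 7; at 9: 7·9 + 7 = 70; next = 69
base 9: 69 = 7·9 + 6; at 10: 7·10 + 6 = 76; next = 75
base 10: 75 = 7·10 + 5; at 11: 7·11 + 5 = 82; next = 81
base 11: 81 = 7·11 + 4; at 12: 7·12 + 4 = 88; next = 87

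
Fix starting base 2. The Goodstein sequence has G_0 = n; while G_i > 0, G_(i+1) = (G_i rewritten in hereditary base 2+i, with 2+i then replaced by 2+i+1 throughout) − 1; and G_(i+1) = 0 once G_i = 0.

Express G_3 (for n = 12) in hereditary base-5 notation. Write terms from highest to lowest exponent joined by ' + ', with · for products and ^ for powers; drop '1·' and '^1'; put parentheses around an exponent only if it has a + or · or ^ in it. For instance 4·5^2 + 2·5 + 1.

5^(5 + 1) + 2·5^2 + 2·5

[0] 12 ≡ 2^(2 + 1) + 2^2 (base 2). Lift 3: 108. −1: 107.
[1] 107 ≡ 3^(3 + 1) + 2·3^2 + 2·3 + 2 (base 3). Lift 4: 1066. −1: 1065.
[2] 1065 ≡ 4^(4 + 1) + 2·4^2 + 2·4 + 1 (base 4). Lift 5: 15686. −1: 15685.
[3] 15685 ≡ 5^(5 + 1) + 2·5^2 + 2·5 (base 5). Lift 6: 280020. −1: 280019.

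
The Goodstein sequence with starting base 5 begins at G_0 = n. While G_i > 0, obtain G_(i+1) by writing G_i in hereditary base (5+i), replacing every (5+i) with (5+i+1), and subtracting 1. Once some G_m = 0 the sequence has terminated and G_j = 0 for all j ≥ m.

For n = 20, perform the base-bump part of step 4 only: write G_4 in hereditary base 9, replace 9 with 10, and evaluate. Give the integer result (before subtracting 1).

G_0=20  [base 5] 4·5  →[5↦6]→  4·6 = 24  −1 ⇒ G_1=23
G_1=23  [base 6] 3·6 + 5  →[6↦7]→  3·7 + 5 = 26  −1 ⇒ G_2=25
G_2=25  [base 7] 3·7 + 4  →[7↦8]→  3·8 + 4 = 28  −1 ⇒ G_3=27
G_3=27  [base 8] 3·8 + 3  →[8↦9]→  3·9 + 3 = 30  −1 ⇒ G_4=29

32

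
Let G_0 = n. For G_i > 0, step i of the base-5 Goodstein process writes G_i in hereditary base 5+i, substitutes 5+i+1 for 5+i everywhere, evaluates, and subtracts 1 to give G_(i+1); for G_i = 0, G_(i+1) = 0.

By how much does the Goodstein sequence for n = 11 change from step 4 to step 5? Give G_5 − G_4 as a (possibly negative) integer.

G_0 = 11. HB_5(11) = 2·5 + 1. Bump = 13. G_1 = 12.
G_1 = 12. HB_6(12) = 2·6. Bump = 14. G_2 = 13.
G_2 = 13. HB_7(13) = 7 + 6. Bump = 14. G_3 = 13.
G_3 = 13. HB_8(13) = 8 + 5. Bump = 14. G_4 = 13.
G_4 = 13. HB_9(13) = 9 + 4. Bump = 14. G_5 = 13.

0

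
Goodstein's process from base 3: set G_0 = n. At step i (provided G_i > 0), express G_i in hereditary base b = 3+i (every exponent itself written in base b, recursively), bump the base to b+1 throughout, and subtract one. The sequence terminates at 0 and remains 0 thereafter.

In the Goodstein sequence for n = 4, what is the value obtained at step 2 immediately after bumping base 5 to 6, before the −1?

step 0: 4 = 3 + 1; sub 4 for 3: 4 + 1; = 5; G_1 = 5−1 = 4
step 1: 4 = 4; sub 5 for 4: 5; = 5; G_2 = 5−1 = 4
step 2: 4 = 4; sub 6 for 5: 4; = 4; G_3 = 4−1 = 3

4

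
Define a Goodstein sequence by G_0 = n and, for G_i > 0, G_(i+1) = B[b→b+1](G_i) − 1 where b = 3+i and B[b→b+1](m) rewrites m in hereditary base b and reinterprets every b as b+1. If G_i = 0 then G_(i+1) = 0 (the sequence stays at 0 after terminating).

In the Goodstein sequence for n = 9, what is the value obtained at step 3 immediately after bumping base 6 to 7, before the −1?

(0) 9|_3 = 3^2 ↦ 4^2|_4 = 16 ⇒ 15
(1) 15|_4 = 3·4 + 3 ↦ 3·5 + 3|_5 = 18 ⇒ 17
(2) 17|_5 = 3·5 + 2 ↦ 3·6 + 2|_6 = 20 ⇒ 19

22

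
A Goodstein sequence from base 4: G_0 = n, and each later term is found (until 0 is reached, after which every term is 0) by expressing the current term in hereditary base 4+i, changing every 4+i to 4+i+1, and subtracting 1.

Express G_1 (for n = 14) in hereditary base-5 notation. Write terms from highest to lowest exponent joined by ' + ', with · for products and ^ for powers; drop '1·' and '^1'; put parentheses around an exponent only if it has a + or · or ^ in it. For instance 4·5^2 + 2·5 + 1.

3·5 + 1

base 4: 14 = 3·4 + 2; at 5: 3·5 + 2 = 17; next = 16
base 5: 16 = 3·5 + 1; at 6: 3·6 + 1 = 19; next = 18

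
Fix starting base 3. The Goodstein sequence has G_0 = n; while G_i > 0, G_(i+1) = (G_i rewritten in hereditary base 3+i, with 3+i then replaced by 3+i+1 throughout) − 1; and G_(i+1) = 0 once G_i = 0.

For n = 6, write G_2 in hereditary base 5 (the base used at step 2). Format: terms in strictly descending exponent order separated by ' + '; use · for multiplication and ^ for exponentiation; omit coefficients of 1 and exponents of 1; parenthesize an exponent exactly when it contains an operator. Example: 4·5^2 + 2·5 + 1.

6 —HB3→ 2·3 —bump→ 2·4 = 8 —(−1)→ 7
7 —HB4→ 4 + 3 —bump→ 5 + 3 = 8 —(−1)→ 7
7 —HB5→ 5 + 2 —bump→ 6 + 2 = 8 —(−1)→ 7

5 + 2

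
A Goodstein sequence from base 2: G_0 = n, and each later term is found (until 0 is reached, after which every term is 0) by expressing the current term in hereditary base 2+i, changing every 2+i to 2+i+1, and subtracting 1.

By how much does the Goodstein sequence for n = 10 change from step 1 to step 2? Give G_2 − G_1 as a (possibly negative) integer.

G_0=10  [base 2] 2^(2 + 1) + 2  →[2↦3]→  3^(3 + 1) + 3 = 84  −1 ⇒ G_1=83
G_1=83  [base 3] 3^(3 + 1) + 2  →[3↦4]→  4^(4 + 1) + 2 = 1026  −1 ⇒ G_2=1025

942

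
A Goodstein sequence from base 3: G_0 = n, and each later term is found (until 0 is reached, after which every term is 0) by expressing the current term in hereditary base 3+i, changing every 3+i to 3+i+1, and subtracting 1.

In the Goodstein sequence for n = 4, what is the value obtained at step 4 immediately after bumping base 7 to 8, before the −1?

2

4 —HB3→ 3 + 1 —bump→ 4 + 1 = 5 —(−1)→ 4
4 —HB4→ 4 —bump→ 5 = 5 —(−1)→ 4
4 —HB5→ 4 —bump→ 4 = 4 —(−1)→ 3
3 —HB6→ 3 —bump→ 3 = 3 —(−1)→ 2
2 —HB7→ 2 —bump→ 2 = 2 —(−1)→ 1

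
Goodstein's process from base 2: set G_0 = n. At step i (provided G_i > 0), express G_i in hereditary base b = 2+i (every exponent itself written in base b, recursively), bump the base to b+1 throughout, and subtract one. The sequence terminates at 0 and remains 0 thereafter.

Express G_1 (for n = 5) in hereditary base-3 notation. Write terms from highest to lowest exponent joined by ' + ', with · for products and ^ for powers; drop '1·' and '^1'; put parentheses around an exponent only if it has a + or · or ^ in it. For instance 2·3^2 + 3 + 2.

3^3

step 0: 5 = 2^2 + 1; sub 3 for 2: 3^3 + 1; = 28; G_1 = 28−1 = 27
step 1: 27 = 3^3; sub 4 for 3: 4^4; = 256; G_2 = 256−1 = 255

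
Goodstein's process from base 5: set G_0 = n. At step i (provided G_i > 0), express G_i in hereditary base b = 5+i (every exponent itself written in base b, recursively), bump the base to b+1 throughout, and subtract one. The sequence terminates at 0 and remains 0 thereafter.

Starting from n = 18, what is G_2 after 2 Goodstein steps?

G_0=18  [base 5] 3·5 + 3  →[5↦6]→  3·6 + 3 = 21  −1 ⇒ G_1=20
G_1=20  [base 6] 3·6 + 2  →[6↦7]→  3·7 + 2 = 23  −1 ⇒ G_2=22
G_2=22  [base 7] 3·7 + 1  →[7↦8]→  3·8 + 1 = 25  −1 ⇒ G_3=24

22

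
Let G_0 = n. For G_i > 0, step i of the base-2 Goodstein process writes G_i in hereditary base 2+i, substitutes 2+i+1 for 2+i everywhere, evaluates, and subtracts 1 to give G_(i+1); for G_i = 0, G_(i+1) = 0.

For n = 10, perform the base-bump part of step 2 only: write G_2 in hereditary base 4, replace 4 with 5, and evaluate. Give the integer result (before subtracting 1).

G_0 = 10. HB_2(10) = 2^(2 + 1) + 2. Bump = 84. G_1 = 83.
G_1 = 83. HB_3(83) = 3^(3 + 1) + 2. Bump = 1026. G_2 = 1025.

15626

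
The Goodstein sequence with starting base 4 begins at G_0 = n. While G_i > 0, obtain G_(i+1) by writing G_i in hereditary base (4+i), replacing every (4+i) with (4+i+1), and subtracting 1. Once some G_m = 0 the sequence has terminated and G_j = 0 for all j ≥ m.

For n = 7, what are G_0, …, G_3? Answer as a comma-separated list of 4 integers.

step 0: 7 = 4 + 3; sub 5 for 4: 5 + 3; = 8; G_1 = 8−1 = 7
step 1: 7 = 5 + 2; sub 6 for 5: 6 + 2; = 8; G_2 = 8−1 = 7
step 2: 7 = 6 + 1; sub 7 for 6: 7 + 1; = 8; G_3 = 8−1 = 7

7, 7, 7, 7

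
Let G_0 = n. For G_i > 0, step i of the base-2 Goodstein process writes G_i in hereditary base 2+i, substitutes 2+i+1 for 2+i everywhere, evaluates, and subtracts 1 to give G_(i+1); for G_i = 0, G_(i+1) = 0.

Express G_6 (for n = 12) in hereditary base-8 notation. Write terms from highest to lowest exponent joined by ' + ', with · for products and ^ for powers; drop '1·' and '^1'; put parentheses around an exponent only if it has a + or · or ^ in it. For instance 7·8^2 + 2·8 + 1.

G_0 = 12. HB_2(12) = 2^(2 + 1) + 2^2. Bump = 108. G_1 = 107.
G_1 = 107. HB_3(107) = 3^(3 + 1) + 2·3^2 + 2·3 + 2. Bump = 1066. G_2 = 1065.
G_2 = 1065. HB_4(1065) = 4^(4 + 1) + 2·4^2 + 2·4 + 1. Bump = 15686. G_3 = 15685.
G_3 = 15685. HB_5(15685) = 5^(5 + 1) + 2·5^2 + 2·5. Bump = 280020. G_4 = 280019.
G_4 = 280019. HB_6(280019) = 6^(6 + 1) + 2·6^2 + 6 + 5. Bump = 5764911. G_5 = 5764910.
G_5 = 5764910. HB_7(5764910) = 7^(7 + 1) + 2·7^2 + 7 + 4. Bump = 134217868. G_6 = 134217867.
G_6 = 134217867. HB_8(134217867) = 8^(8 + 1) + 2·8^2 + 8 + 3. Bump = 3486784575. G_7 = 3486784574.

8^(8 + 1) + 2·8^2 + 8 + 3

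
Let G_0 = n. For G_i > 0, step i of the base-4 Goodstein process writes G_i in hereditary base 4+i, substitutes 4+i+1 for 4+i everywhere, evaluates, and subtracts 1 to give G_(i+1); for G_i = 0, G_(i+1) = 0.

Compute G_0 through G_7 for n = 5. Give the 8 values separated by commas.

G_0 = 5. HB_4(5) = 4 + 1. Bump = 6. G_1 = 5.
G_1 = 5. HB_5(5) = 5. Bump = 6. G_2 = 5.
G_2 = 5. HB_6(5) = 5. Bump = 5. G_3 = 4.
G_3 = 4. HB_7(4) = 4. Bump = 4. G_4 = 3.
G_4 = 3. HB_8(3) = 3. Bump = 3. G_5 = 2.
G_5 = 2. HB_9(2) = 2. Bump = 2. G_6 = 1.
G_6 = 1. HB_10(1) = 1. Bump = 1. G_7 = 0.

5, 5, 5, 4, 3, 2, 1, 0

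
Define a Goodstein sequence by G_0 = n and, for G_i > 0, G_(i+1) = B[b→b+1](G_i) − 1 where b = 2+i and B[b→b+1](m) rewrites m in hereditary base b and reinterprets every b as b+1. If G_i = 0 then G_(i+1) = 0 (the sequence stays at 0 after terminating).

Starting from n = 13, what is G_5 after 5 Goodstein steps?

base 2: 13 = 2^(2 + 1) + 2^2 + 1; at 3: 3^(3 + 1) + 3^3 + 1 = 109; next = 108
base 3: 108 = 3^(3 + 1) + 3^3; at 4: 4^(4 + 1) + 4^4 = 1280; next = 1279
base 4: 1279 = 4^(4 + 1) + 3·4^3 + 3·4^2 + 3·4 + 3; at 5: 5^(5 + 1) + 3·5^3 + 3·5^2 + 3·5 + 3 = 16093; next = 16092
base 5: 16092 = 5^(5 + 1) + 3·5^3 + 3·5^2 + 3·5 + 2; at 6: 6^(6 + 1) + 3·6^3 + 3·6^2 + 3·6 + 2 = 280712; next = 280711
base 6: 280711 = 6^(6 + 1) + 3·6^3 + 3·6^2 + 3·6 + 1; at 7: 7^(7 + 1) + 3·7^3 + 3·7^2 + 3·7 + 1 = 5765999; next = 5765998

5765998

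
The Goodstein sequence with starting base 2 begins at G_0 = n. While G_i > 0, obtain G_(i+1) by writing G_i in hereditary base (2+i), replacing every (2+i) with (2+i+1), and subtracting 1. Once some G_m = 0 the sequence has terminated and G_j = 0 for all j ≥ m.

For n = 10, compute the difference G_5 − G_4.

3935819

[0] 10 ≡ 2^(2 + 1) + 2 (base 2). Lift 3: 84. −1: 83.
[1] 83 ≡ 3^(3 + 1) + 2 (base 3). Lift 4: 1026. −1: 1025.
[2] 1025 ≡ 4^(4 + 1) + 1 (base 4). Lift 5: 15626. −1: 15625.
[3] 15625 ≡ 5^(5 + 1) (base 5). Lift 6: 279936. −1: 279935.
[4] 279935 ≡ 5·6^6 + 5·6^5 + 5·6^4 + 5·6^3 + 5·6^2 + 5·6 + 5 (base 6). Lift 7: 4215755. −1: 4215754.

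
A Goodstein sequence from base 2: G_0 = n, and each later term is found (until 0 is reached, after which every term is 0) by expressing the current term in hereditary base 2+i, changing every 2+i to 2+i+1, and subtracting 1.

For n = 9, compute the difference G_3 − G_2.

8819

step 0: 9 = 2^(2 + 1) + 1; sub 3 for 2: 3^(3 + 1) + 1; = 82; G_1 = 82−1 = 81
step 1: 81 = 3^(3 + 1); sub 4 for 3: 4^(4 + 1); = 1024; G_2 = 1024−1 = 1023
step 2: 1023 = 3·4^4 + 3·4^3 + 3·4^2 + 3·4 + 3; sub 5 for 4: 3·5^5 + 3·5^3 + 3·5^2 + 3·5 + 3; = 9843; G_3 = 9843−1 = 9842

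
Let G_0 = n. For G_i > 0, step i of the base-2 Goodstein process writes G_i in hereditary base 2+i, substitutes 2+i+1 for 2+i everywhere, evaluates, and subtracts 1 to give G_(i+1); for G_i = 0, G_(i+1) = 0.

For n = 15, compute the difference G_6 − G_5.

144406599

G_0=15  [base 2] 2^(2 + 1) + 2^2 + 2 + 1  →[2↦3]→  3^(3 + 1) + 3^3 + 3 + 1 = 112  −1 ⇒ G_1=111
G_1=111  [base 3] 3^(3 + 1) + 3^3 + 3  →[3↦4]→  4^(4 + 1) + 4^4 + 4 = 1284  −1 ⇒ G_2=1283
G_2=1283  [base 4] 4^(4 + 1) + 4^4 + 3  →[4↦5]→  5^(5 + 1) + 5^5 + 3 = 18753  −1 ⇒ G_3=18752
G_3=18752  [base 5] 5^(5 + 1) + 5^5 + 2  →[5↦6]→  6^(6 + 1) + 6^6 + 2 = 326594  −1 ⇒ G_4=326593
G_4=326593  [base 6] 6^(6 + 1) + 6^6 + 1  →[6↦7]→  7^(7 + 1) + 7^7 + 1 = 6588345  −1 ⇒ G_5=6588344
G_5=6588344  [base 7] 7^(7 + 1) + 7^7  →[7↦8]→  8^(8 + 1) + 8^8 = 150994944  −1 ⇒ G_6=150994943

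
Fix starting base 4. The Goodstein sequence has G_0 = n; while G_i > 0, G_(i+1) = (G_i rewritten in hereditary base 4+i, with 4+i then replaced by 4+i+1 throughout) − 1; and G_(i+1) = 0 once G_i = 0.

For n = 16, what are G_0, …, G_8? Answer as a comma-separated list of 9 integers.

16, 24, 27, 30, 33, 36, 39, 41, 43

[0] 16 ≡ 4^2 (base 4). Lift 5: 25. −1: 24.
[1] 24 ≡ 4·5 + 4 (base 5). Lift 6: 28. −1: 27.
[2] 27 ≡ 4·6 + 3 (base 6). Lift 7: 31. −1: 30.
[3] 30 ≡ 4·7 + 2 (base 7). Lift 8: 34. −1: 33.
[4] 33 ≡ 4·8 + 1 (base 8). Lift 9: 37. −1: 36.
[5] 36 ≡ 4·9 (base 9). Lift 10: 40. −1: 39.
[6] 39 ≡ 3·10 + 9 (base 10). Lift 11: 42. −1: 41.
[7] 41 ≡ 3·11 + 8 (base 11). Lift 12: 44. −1: 43.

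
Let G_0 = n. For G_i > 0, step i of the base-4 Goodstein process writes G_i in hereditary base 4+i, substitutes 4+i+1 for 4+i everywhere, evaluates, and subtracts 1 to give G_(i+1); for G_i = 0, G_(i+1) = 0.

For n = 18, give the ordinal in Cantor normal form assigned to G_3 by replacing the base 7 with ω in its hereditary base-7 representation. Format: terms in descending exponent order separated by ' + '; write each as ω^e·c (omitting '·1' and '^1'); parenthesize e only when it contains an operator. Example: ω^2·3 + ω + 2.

step 0: 18 = 4^2 + 2; sub 5 for 4: 5^2 + 2; = 27; G_1 = 27−1 = 26
step 1: 26 = 5^2 + 1; sub 6 for 5: 6^2 + 1; = 37; G_2 = 37−1 = 36
step 2: 36 = 6^2; sub 7 for 6: 7^2; = 49; G_3 = 49−1 = 48

ω·6 + 6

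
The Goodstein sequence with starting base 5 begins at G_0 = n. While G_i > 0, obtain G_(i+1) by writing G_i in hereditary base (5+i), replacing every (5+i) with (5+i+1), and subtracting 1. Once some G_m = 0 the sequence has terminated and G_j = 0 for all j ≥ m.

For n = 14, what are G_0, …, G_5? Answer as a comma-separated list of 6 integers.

14, 15, 16, 17, 18, 19

G_0=14  [base 5] 2·5 + 4  →[5↦6]→  2·6 + 4 = 16  −1 ⇒ G_1=15
G_1=15  [base 6] 2·6 + 3  →[6↦7]→  2·7 + 3 = 17  −1 ⇒ G_2=16
G_2=16  [base 7] 2·7 + 2  →[7↦8]→  2·8 + 2 = 18  −1 ⇒ G_3=17
G_3=17  [base 8] 2·8 + 1  →[8↦9]→  2·9 + 1 = 19  −1 ⇒ G_4=18
G_4=18  [base 9] 2·9  →[9↦10]→  2·10 = 20  −1 ⇒ G_5=19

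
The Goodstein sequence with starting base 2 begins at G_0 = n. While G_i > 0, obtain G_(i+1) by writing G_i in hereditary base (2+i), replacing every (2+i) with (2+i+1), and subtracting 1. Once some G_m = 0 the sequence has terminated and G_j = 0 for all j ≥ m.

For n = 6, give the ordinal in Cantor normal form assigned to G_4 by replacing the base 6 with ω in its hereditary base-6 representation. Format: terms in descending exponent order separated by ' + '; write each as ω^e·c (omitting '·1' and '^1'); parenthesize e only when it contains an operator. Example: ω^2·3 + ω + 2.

step 0: 6 = 2^2 + 2; sub 3 for 2: 3^3 + 3; = 30; G_1 = 30−1 = 29
step 1: 29 = 3^3 + 2; sub 4 for 3: 4^4 + 2; = 258; G_2 = 258−1 = 257
step 2: 257 = 4^4 + 1; sub 5 for 4: 5^5 + 1; = 3126; G_3 = 3126−1 = 3125
step 3: 3125 = 5^5; sub 6 for 5: 6^6; = 46656; G_4 = 46656−1 = 46655

ω^5·5 + ω^4·5 + ω^3·5 + ω^2·5 + ω·5 + 5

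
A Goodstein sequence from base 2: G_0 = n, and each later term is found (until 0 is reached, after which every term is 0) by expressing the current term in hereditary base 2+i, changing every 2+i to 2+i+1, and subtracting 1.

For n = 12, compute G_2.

G_0 = 12. HB_2(12) = 2^(2 + 1) + 2^2. Bump = 108. G_1 = 107.
G_1 = 107. HB_3(107) = 3^(3 + 1) + 2·3^2 + 2·3 + 2. Bump = 1066. G_2 = 1065.
G_2 = 1065. HB_4(1065) = 4^(4 + 1) + 2·4^2 + 2·4 + 1. Bump = 15686. G_3 = 15685.

1065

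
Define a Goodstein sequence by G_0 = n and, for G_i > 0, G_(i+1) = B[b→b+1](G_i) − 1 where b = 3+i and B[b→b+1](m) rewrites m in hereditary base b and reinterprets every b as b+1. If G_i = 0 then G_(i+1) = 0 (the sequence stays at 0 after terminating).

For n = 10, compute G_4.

base 3: 10 = 3^2 + 1; at 4: 4^2 + 1 = 17; next = 16
base 4: 16 = 4^2; at 5: 5^2 = 25; next = 24
base 5: 24 = 4·5 + 4; at 6: 4·6 + 4 = 28; next = 27
base 6: 27 = 4·6 + 3; at 7: 4·7 + 3 = 31; next = 30
base 7: 30 = 4·7 + 2; at 8: 4·8 + 2 = 34; next = 33

30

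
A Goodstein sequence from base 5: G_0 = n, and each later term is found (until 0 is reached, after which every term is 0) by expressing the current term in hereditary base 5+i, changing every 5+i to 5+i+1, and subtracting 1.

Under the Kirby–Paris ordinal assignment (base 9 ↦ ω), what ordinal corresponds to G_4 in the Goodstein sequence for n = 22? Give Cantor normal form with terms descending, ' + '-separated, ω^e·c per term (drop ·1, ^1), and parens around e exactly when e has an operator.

ω·3 + 6

22 —HB5→ 4·5 + 2 —bump→ 4·6 + 2 = 26 —(−1)→ 25
25 —HB6→ 4·6 + 1 —bump→ 4·7 + 1 = 29 —(−1)→ 28
28 —HB7→ 4·7 —bump→ 4·8 = 32 —(−1)→ 31
31 —HB8→ 3·8 + 7 —bump→ 3·9 + 7 = 34 —(−1)→ 33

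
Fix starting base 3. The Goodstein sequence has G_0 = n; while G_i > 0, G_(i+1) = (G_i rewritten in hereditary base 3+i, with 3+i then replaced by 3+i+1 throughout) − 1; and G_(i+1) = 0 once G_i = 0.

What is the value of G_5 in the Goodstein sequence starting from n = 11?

43

G_0 = 11. HB_3(11) = 3^2 + 2. Bump = 18. G_1 = 17.
G_1 = 17. HB_4(17) = 4^2 + 1. Bump = 26. G_2 = 25.
G_2 = 25. HB_5(25) = 5^2. Bump = 36. G_3 = 35.
G_3 = 35. HB_6(35) = 5·6 + 5. Bump = 40. G_4 = 39.
G_4 = 39. HB_7(39) = 5·7 + 4. Bump = 44. G_5 = 43.
G_5 = 43. HB_8(43) = 5·8 + 3. Bump = 48. G_6 = 47.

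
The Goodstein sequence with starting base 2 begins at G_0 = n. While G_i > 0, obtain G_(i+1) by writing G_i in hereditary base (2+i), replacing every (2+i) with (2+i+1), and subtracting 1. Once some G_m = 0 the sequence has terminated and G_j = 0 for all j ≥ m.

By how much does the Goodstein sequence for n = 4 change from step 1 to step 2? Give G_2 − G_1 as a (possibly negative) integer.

15

i=0: 4 = 2^2 (b=2); 2→3: 3^3 = 27; 27−1 = 26
i=1: 26 = 2·3^2 + 2·3 + 2 (b=3); 3→4: 2·4^2 + 2·4 + 2 = 42; 42−1 = 41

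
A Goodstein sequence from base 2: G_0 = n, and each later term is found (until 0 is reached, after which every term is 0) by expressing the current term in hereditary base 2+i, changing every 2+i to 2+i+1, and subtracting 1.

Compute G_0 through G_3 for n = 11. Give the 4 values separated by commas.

11, 84, 1027, 15627

step 0: 11 = 2^(2 + 1) + 2 + 1; sub 3 for 2: 3^(3 + 1) + 3 + 1; = 85; G_1 = 85−1 = 84
step 1: 84 = 3^(3 + 1) + 3; sub 4 for 3: 4^(4 + 1) + 4; = 1028; G_2 = 1028−1 = 1027
step 2: 1027 = 4^(4 + 1) + 3; sub 5 for 4: 5^(5 + 1) + 3; = 15628; G_3 = 15628−1 = 15627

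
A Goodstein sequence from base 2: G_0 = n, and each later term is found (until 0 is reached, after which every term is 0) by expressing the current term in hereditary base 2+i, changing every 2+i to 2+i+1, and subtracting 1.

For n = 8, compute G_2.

G_0=8  [base 2] 2^(2 + 1)  →[2↦3]→  3^(3 + 1) = 81  −1 ⇒ G_1=80
G_1=80  [base 3] 2·3^3 + 2·3^2 + 2·3 + 2  →[3↦4]→  2·4^4 + 2·4^2 + 2·4 + 2 = 554  −1 ⇒ G_2=553
G_2=553  [base 4] 2·4^4 + 2·4^2 + 2·4 + 1  →[4↦5]→  2·5^5 + 2·5^2 + 2·5 + 1 = 6311  −1 ⇒ G_3=6310

553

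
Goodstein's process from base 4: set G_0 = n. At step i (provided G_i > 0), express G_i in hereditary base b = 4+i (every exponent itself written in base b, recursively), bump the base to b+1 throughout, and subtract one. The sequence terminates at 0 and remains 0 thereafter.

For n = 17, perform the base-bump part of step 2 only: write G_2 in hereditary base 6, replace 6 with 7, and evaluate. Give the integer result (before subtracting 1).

40

base 4: 17 = 4^2 + 1; at 5: 5^2 + 1 = 26; next = 25
base 5: 25 = 5^2; at 6: 6^2 = 36; next = 35
base 6: 35 = 5·6 + 5; at 7: 5·7 + 5 = 40; next = 39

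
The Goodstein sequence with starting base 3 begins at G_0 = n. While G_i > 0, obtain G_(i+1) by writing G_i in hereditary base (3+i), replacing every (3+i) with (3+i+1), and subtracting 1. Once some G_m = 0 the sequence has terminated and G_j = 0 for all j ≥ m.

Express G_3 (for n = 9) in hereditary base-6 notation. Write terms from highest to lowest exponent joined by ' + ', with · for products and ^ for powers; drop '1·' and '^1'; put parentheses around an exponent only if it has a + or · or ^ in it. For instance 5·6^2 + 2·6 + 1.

3·6 + 1

[0] 9 ≡ 3^2 (base 3). Lift 4: 16. −1: 15.
[1] 15 ≡ 3·4 + 3 (base 4). Lift 5: 18. −1: 17.
[2] 17 ≡ 3·5 + 2 (base 5). Lift 6: 20. −1: 19.
[3] 19 ≡ 3·6 + 1 (base 6). Lift 7: 22. −1: 21.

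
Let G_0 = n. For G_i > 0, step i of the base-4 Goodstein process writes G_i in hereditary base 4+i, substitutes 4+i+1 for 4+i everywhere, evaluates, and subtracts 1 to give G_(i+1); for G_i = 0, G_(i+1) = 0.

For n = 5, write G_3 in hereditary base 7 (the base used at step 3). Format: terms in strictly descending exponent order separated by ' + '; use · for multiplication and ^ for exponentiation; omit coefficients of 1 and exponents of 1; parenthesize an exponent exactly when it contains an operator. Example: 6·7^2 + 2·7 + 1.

4

G_0 = 5. HB_4(5) = 4 + 1. Bump = 6. G_1 = 5.
G_1 = 5. HB_5(5) = 5. Bump = 6. G_2 = 5.
G_2 = 5. HB_6(5) = 5. Bump = 5. G_3 = 4.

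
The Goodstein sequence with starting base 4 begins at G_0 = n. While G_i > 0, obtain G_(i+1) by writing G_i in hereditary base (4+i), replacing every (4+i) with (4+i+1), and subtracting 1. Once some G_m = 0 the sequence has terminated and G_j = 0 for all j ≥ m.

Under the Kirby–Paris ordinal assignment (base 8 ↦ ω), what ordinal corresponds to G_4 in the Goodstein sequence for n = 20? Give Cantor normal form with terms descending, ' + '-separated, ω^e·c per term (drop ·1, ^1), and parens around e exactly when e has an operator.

(0) 20|_4 = 4^2 + 4 ↦ 5^2 + 5|_5 = 30 ⇒ 29
(1) 29|_5 = 5^2 + 4 ↦ 6^2 + 4|_6 = 40 ⇒ 39
(2) 39|_6 = 6^2 + 3 ↦ 7^2 + 3|_7 = 52 ⇒ 51
(3) 51|_7 = 7^2 + 2 ↦ 8^2 + 2|_8 = 66 ⇒ 65
(4) 65|_8 = 8^2 + 1 ↦ 9^2 + 1|_9 = 82 ⇒ 81

ω^2 + 1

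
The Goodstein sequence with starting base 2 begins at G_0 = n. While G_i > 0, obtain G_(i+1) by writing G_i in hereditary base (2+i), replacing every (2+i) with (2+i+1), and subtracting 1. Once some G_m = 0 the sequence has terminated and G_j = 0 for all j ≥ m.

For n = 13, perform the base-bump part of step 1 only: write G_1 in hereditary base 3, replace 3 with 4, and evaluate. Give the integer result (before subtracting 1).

1280

base 2: 13 = 2^(2 + 1) + 2^2 + 1; at 3: 3^(3 + 1) + 3^3 + 1 = 109; next = 108
base 3: 108 = 3^(3 + 1) + 3^3; at 4: 4^(4 + 1) + 4^4 = 1280; next = 1279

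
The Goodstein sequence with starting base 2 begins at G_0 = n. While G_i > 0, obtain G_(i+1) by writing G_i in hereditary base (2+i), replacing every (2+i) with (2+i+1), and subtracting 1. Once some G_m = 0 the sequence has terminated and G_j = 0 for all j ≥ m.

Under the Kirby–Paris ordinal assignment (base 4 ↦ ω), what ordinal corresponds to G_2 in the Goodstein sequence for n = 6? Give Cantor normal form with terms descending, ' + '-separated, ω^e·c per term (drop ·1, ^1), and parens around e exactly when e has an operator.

ω^ω + 1

G_0 = 6. HB_2(6) = 2^2 + 2. Bump = 30. G_1 = 29.
G_1 = 29. HB_3(29) = 3^3 + 2. Bump = 258. G_2 = 257.
G_2 = 257. HB_4(257) = 4^4 + 1. Bump = 3126. G_3 = 3125.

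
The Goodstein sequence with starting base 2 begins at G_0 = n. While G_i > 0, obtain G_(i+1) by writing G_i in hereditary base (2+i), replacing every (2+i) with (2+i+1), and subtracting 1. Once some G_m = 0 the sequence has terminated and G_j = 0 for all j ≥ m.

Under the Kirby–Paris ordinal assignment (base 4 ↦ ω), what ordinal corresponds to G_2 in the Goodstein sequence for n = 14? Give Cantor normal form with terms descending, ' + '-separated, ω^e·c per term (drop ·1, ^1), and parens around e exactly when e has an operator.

14 —HB2→ 2^(2 + 1) + 2^2 + 2 —bump→ 3^(3 + 1) + 3^3 + 3 = 111 —(−1)→ 110
110 —HB3→ 3^(3 + 1) + 3^3 + 2 —bump→ 4^(4 + 1) + 4^4 + 2 = 1282 —(−1)→ 1281
1281 —HB4→ 4^(4 + 1) + 4^4 + 1 —bump→ 5^(5 + 1) + 5^5 + 1 = 18751 —(−1)→ 18750

ω^(ω + 1) + ω^ω + 1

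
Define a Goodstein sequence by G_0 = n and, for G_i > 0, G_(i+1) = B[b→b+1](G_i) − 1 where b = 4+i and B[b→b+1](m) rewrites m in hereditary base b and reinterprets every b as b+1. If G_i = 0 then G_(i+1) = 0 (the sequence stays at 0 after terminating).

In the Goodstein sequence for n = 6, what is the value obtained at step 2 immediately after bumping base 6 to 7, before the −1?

7

step 0: 6 = 4 + 2; sub 5 for 4: 5 + 2; = 7; G_1 = 7−1 = 6
step 1: 6 = 5 + 1; sub 6 for 5: 6 + 1; = 7; G_2 = 7−1 = 6
step 2: 6 = 6; sub 7 for 6: 7; = 7; G_3 = 7−1 = 6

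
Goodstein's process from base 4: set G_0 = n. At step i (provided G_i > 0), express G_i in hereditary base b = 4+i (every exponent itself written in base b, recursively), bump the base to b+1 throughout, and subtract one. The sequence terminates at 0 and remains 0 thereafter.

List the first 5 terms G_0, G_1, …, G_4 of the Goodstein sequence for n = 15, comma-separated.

base 4: 15 = 3·4 + 3; at 5: 3·5 + 3 = 18; next = 17
base 5: 17 = 3·5 + 2; at 6: 3·6 + 2 = 20; next = 19
base 6: 19 = 3·6 + 1; at 7: 3·7 + 1 = 22; next = 21
base 7: 21 = 3·7; at 8: 3·8 = 24; next = 23

15, 17, 19, 21, 23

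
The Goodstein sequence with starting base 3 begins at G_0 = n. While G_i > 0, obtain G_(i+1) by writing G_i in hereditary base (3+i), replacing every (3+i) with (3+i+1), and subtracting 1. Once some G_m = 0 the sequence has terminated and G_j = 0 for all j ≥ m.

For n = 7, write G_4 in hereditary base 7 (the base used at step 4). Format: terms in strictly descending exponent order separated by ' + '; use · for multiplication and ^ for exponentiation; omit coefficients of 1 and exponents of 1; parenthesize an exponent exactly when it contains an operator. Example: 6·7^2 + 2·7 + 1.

7 + 2

i=0: 7 = 2·3 + 1 (b=3); 3→4: 2·4 + 1 = 9; 9−1 = 8
i=1: 8 = 2·4 (b=4); 4→5: 2·5 = 10; 10−1 = 9
i=2: 9 = 5 + 4 (b=5); 5→6: 6 + 4 = 10; 10−1 = 9
i=3: 9 = 6 + 3 (b=6); 6→7: 7 + 3 = 10; 10−1 = 9
i=4: 9 = 7 + 2 (b=7); 7→8: 8 + 2 = 10; 10−1 = 9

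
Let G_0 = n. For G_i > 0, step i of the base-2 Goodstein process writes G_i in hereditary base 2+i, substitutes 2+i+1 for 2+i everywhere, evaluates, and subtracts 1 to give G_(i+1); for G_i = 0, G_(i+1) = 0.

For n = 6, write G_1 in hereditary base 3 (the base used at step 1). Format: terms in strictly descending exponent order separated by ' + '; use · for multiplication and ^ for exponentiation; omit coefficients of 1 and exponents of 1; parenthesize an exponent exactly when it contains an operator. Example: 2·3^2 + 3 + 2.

3^3 + 2

base 2: 6 = 2^2 + 2; at 3: 3^3 + 3 = 30; next = 29
base 3: 29 = 3^3 + 2; at 4: 4^4 + 2 = 258; next = 257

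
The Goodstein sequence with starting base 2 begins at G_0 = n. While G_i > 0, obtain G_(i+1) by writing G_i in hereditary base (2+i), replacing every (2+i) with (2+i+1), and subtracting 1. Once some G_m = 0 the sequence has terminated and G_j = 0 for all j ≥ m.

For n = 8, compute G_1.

80

[0] 8 ≡ 2^(2 + 1) (base 2). Lift 3: 81. −1: 80.
[1] 80 ≡ 2·3^3 + 2·3^2 + 2·3 + 2 (base 3). Lift 4: 554. −1: 553.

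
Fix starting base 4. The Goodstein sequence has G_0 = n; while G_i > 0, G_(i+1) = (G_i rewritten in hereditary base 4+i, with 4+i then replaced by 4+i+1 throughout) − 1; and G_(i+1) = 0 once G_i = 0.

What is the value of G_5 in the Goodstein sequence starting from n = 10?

G_0 = 10. HB_4(10) = 2·4 + 2. Bump = 12. G_1 = 11.
G_1 = 11. HB_5(11) = 2·5 + 1. Bump = 13. G_2 = 12.
G_2 = 12. HB_6(12) = 2·6. Bump = 14. G_3 = 13.
G_3 = 13. HB_7(13) = 7 + 6. Bump = 14. G_4 = 13.
G_4 = 13. HB_8(13) = 8 + 5. Bump = 14. G_5 = 13.
G_5 = 13. HB_9(13) = 9 + 4. Bump = 14. G_6 = 13.

13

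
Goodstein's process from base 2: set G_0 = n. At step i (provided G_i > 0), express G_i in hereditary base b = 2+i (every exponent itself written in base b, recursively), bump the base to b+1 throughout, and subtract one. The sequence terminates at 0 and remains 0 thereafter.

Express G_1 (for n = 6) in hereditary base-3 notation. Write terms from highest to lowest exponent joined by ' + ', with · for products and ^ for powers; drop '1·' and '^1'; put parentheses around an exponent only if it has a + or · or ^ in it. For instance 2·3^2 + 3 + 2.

3^3 + 2

[0] 6 ≡ 2^2 + 2 (base 2). Lift 3: 30. −1: 29.
[1] 29 ≡ 3^3 + 2 (base 3). Lift 4: 258. −1: 257.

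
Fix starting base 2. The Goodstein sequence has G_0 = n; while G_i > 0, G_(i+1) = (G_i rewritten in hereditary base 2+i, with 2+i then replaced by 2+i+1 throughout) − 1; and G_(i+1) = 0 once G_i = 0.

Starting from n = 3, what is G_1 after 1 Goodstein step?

3

step 0: 3 = 2 + 1; sub 3 for 2: 3 + 1; = 4; G_1 = 4−1 = 3
step 1: 3 = 3; sub 4 for 3: 4; = 4; G_2 = 4−1 = 3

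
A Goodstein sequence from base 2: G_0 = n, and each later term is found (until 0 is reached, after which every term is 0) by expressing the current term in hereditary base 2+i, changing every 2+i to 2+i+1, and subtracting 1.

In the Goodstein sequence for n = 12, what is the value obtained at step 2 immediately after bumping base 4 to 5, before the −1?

step 0: 12 = 2^(2 + 1) + 2^2; sub 3 for 2: 3^(3 + 1) + 3^3; = 108; G_1 = 108−1 = 107
step 1: 107 = 3^(3 + 1) + 2·3^2 + 2·3 + 2; sub 4 for 3: 4^(4 + 1) + 2·4^2 + 2·4 + 2; = 1066; G_2 = 1066−1 = 1065
step 2: 1065 = 4^(4 + 1) + 2·4^2 + 2·4 + 1; sub 5 for 4: 5^(5 + 1) + 2·5^2 + 2·5 + 1; = 15686; G_3 = 15686−1 = 15685

15686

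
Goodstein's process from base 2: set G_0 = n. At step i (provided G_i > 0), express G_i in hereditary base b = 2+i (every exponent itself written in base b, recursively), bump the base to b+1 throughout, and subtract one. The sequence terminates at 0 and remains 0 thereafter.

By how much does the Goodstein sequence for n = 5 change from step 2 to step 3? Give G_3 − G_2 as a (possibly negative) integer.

212

G_0 = 5. HB_2(5) = 2^2 + 1. Bump = 28. G_1 = 27.
G_1 = 27. HB_3(27) = 3^3. Bump = 256. G_2 = 255.
G_2 = 255. HB_4(255) = 3·4^3 + 3·4^2 + 3·4 + 3. Bump = 468. G_3 = 467.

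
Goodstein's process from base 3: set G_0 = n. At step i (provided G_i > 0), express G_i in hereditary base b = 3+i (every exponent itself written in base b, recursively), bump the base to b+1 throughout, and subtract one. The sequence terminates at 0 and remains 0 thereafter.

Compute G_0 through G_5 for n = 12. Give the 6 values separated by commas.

12, 19, 27, 37, 49, 63

(0) 12|_3 = 3^2 + 3 ↦ 4^2 + 4|_4 = 20 ⇒ 19
(1) 19|_4 = 4^2 + 3 ↦ 5^2 + 3|_5 = 28 ⇒ 27
(2) 27|_5 = 5^2 + 2 ↦ 6^2 + 2|_6 = 38 ⇒ 37
(3) 37|_6 = 6^2 + 1 ↦ 7^2 + 1|_7 = 50 ⇒ 49
(4) 49|_7 = 7^2 ↦ 8^2|_8 = 64 ⇒ 63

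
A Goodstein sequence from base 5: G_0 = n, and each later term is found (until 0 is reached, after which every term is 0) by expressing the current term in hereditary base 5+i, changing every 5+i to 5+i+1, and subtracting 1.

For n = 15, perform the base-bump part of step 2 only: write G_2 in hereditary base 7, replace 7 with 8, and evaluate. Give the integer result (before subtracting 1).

20

base 5: 15 = 3·5; at 6: 3·6 = 18; next = 17
base 6: 17 = 2·6 + 5; at 7: 2·7 + 5 = 19; next = 18
base 7: 18 = 2·7 + 4; at 8: 2·8 + 4 = 20; next = 19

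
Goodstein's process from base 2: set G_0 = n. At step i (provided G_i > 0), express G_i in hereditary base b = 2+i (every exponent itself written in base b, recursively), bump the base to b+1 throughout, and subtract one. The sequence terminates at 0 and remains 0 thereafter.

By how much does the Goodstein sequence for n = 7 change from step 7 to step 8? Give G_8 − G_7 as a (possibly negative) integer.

40111896

G_0=7  [base 2] 2^2 + 2 + 1  →[2↦3]→  3^3 + 3 + 1 = 31  −1 ⇒ G_1=30
G_1=30  [base 3] 3^3 + 3  →[3↦4]→  4^4 + 4 = 260  −1 ⇒ G_2=259
G_2=259  [base 4] 4^4 + 3  →[4↦5]→  5^5 + 3 = 3128  −1 ⇒ G_3=3127
G_3=3127  [base 5] 5^5 + 2  →[5↦6]→  6^6 + 2 = 46658  −1 ⇒ G_4=46657
G_4=46657  [base 6] 6^6 + 1  →[6↦7]→  7^7 + 1 = 823544  −1 ⇒ G_5=823543
G_5=823543  [base 7] 7^7  →[7↦8]→  8^8 = 16777216  −1 ⇒ G_6=16777215
G_6=16777215  [base 8] 7·8^7 + 7·8^6 + 7·8^5 + 7·8^4 + 7·8^3 + 7·8^2 + 7·8 + 7  →[8↦9]→  7·9^7 + 7·9^6 + 7·9^5 + 7·9^4 + 7·9^3 + 7·9^2 + 7·9 + 7 = 37665880  −1 ⇒ G_7=37665879
G_7=37665879  [base 9] 7·9^7 + 7·9^6 + 7·9^5 + 7·9^4 + 7·9^3 + 7·9^2 + 7·9 + 6  →[9↦10]→  7·10^7 + 7·10^6 + 7·10^5 + 7·10^4 + 7·10^3 + 7·10^2 + 7·10 + 6 = 77777776  −1 ⇒ G_8=77777775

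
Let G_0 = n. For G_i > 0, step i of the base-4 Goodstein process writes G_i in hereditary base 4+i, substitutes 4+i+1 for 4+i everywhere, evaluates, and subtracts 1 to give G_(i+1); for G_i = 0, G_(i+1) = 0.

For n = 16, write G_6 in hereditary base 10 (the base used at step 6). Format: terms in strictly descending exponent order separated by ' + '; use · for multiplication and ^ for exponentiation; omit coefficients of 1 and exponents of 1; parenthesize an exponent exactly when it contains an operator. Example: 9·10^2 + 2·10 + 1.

i=0: 16 = 4^2 (b=4); 4→5: 5^2 = 25; 25−1 = 24
i=1: 24 = 4·5 + 4 (b=5); 5→6: 4·6 + 4 = 28; 28−1 = 27
i=2: 27 = 4·6 + 3 (b=6); 6→7: 4·7 + 3 = 31; 31−1 = 30
i=3: 30 = 4·7 + 2 (b=7); 7→8: 4·8 + 2 = 34; 34−1 = 33
i=4: 33 = 4·8 + 1 (b=8); 8→9: 4·9 + 1 = 37; 37−1 = 36
i=5: 36 = 4·9 (b=9); 9→10: 4·10 = 40; 40−1 = 39
i=6: 39 = 3·10 + 9 (b=10); 10→11: 3·11 + 9 = 42; 42−1 = 41

3·10 + 9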